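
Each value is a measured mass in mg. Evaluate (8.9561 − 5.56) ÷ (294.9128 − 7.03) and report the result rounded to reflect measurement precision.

1.18 × 10^-2

8.9561 − 5.56 = 3.3961, limited to 2 d.p. → 3 s.f.; 294.9128 − 7.03 = 287.8828, limited to 2 d.p. → 5 s.f.
Carrying full precision, 3.3961 ÷ 287.8828 = 0.011796814537…; keep min(3, 5) = 3 s.f.
Rounded to 3 significant figures: 1.18 × 10^-2.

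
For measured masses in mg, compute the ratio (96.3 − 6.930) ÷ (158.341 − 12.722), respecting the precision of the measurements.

0.614

96.3 − 6.930 = 89.370, limited to 1 d.p. → 3 s.f.; 158.341 − 12.722 = 145.619, limited to 3 d.p. → 6 s.f.
Carrying full precision, 89.370 ÷ 145.619 = 0.613724857333…; keep min(3, 6) = 3 s.f.
Rounded to 3 significant figures: 0.614.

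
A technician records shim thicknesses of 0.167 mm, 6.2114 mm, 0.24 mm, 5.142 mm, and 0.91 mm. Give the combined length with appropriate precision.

12.67 mm

0.167 mm + 6.2114 mm + 0.24 mm + 5.142 mm + 0.91 mm = 12.6704 mm.
Addition/subtraction keeps the fewest decimal places: 0.167 → 3 decimal places, 6.2114 → 4 decimal places, 0.24 → 2 decimal places, 5.142 → 3 decimal places, 0.91 → 2 decimal places; limit is 2.
Rounded to 2 decimal places: 12.67 mm.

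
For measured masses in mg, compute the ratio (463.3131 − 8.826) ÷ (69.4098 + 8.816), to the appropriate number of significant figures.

5.8099

463.3131 − 8.826 = 454.4871, limited to 3 d.p. → 6 s.f.; 69.4098 + 8.816 = 78.2258, limited to 3 d.p. → 5 s.f.
Carrying full precision, 454.4871 ÷ 78.2258 = 5.80993866474…; keep min(6, 5) = 5 s.f.
Rounded to 5 significant figures: 5.8099.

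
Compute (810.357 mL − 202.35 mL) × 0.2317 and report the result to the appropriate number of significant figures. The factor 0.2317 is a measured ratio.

810.357 mL − 202.35 mL = 608.007 mL; the difference is limited to 2 decimal places (5 s.f.).
Carrying full precision, 608.007 × 0.2317 = 140.8752219 mL; 0.2317 has 4 s.f., so the result keeps min(5, 4) = 4 s.f.
Rounded to 4 significant figures: 140.9 mL.

140.9 mL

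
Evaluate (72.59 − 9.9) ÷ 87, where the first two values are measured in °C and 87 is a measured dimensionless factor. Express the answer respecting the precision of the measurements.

0.72 °C

72.59 °C − 9.9 °C = 62.69 °C; the difference is limited to 1 decimal place (3 s.f.).
Carrying full precision, 62.69 ÷ 87 = 0.720574712644… °C; 87 has 2 s.f., so the result keeps min(3, 2) = 2 s.f.
Rounded to 2 significant figures: 0.72 °C.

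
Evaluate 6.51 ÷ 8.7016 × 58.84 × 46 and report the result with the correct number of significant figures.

6.51 ÷ 8.7016 × 58.84 × 46 = 2024.94097637…
Multiplication/division keeps the fewest significant figures: 6.51 → 3 s.f., 8.7016 → 5 s.f., 58.84 → 4 s.f., 46 → 2 s.f.; limit is 2.
Rounded to 2 significant figures: 2.0 × 10³.

2.0 × 10³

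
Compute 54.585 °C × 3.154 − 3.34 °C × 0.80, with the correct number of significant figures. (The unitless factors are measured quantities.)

54.585 × 3.154 = 172.16109 → 172.2 °C (4 s.f., last digit at the 10^-1 place).
3.34 × 0.80 = 2.672 → 2.7 °C (2 s.f., last digit at the 10^-1 place).
Difference: 169.48909 °C; keep the coarser place, 10^-1.
Result: 1.695 × 10² °C.

1.695 × 10² °C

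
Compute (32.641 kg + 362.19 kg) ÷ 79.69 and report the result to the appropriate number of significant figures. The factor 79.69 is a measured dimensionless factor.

32.641 kg + 362.19 kg = 394.831 kg; the sum is limited to 2 decimal places (5 s.f.).
Carrying full precision, 394.831 ÷ 79.69 = 4.95458652278… kg; 79.69 has 4 s.f., so the result keeps min(5, 4) = 4 s.f.
Rounded to 4 significant figures: 4.955 kg.

4.955 kg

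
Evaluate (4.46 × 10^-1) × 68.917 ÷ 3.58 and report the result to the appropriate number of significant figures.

8.59

(4.46 × 10^-1) × 68.917 ÷ 3.58 = 8.58574916201…
Multiplication/division keeps the fewest significant figures: 4.46 × 10^-1 → 3 s.f., 68.917 → 5 s.f., 3.58 → 3 s.f.; limit is 3.
Rounded to 3 significant figures: 8.59.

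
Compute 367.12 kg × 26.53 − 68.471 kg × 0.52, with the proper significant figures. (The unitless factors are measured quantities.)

9704 kg

367.12 × 26.53 = 9739.6936 → 9.740 × 10³ kg (4 s.f., last digit at the 10^0 place).
68.471 × 0.52 = 35.60492 → 36 kg (2 s.f., last digit at the 10^0 place).
Difference: 9704.08868 kg; keep the coarser place, 10^0.
Result: 9704 kg.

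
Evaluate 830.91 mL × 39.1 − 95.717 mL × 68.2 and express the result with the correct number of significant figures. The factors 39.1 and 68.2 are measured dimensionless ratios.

830.91 × 39.1 = 32488.581 → 3.25 × 10⁴ mL (3 s.f., last digit at the 10^2 place).
95.717 × 68.2 = 6527.8994 → 6.53 × 10³ mL (3 s.f., last digit at the 10^1 place).
Difference: 25960.6816 mL; keep the coarser place, 10^2.
Result: 2.60 × 10⁴ mL.

2.60 × 10⁴ mL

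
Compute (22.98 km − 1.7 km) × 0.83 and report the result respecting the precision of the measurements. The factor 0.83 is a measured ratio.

18 km

22.98 km − 1.7 km = 21.28 km; the difference is limited to 1 decimal place (3 s.f.).
Carrying full precision, 21.28 × 0.83 = 17.6624 km; 0.83 has 2 s.f., so the result keeps min(3, 2) = 2 s.f.
Rounded to 2 significant figures: 18 km.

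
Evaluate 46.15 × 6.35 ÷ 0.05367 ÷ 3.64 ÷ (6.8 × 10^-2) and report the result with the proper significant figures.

46.15 × 6.35 ÷ 0.05367 ÷ 3.64 ÷ (6.8 × 10^-2) = 22059.8999801…
Multiplication/division keeps the fewest significant figures: 46.15 → 4 s.f., 6.35 → 3 s.f., 0.05367 → 4 s.f., 3.64 → 3 s.f., 6.8 × 10^-2 → 2 s.f.; limit is 2.
Rounded to 2 significant figures: 2.2 × 10^4.

2.2 × 10^4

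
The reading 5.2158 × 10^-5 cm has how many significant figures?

5

5.2158 × 10^-5: in scientific notation every digit of the coefficient is significant.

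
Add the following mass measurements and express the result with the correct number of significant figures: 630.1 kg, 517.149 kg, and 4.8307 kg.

630.1 kg + 517.149 kg + 4.8307 kg = 1152.0797 kg.
Addition/subtraction keeps the fewest decimal places: 630.1 → 1 decimal place, 517.149 → 3 decimal places, 4.8307 → 4 decimal places; limit is 1.
Rounded to 1 decimal place: 1152.1 kg.

1152.1 kg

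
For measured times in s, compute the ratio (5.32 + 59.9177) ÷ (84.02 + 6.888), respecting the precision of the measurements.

0.7176

5.32 + 59.9177 = 65.2377, limited to 2 d.p. → 4 s.f.; 84.02 + 6.888 = 90.908, limited to 2 d.p. → 4 s.f.
Carrying full precision, 65.2377 ÷ 90.908 = 0.71762331148…; keep min(4, 4) = 4 s.f.
Rounded to 4 significant figures: 0.7176.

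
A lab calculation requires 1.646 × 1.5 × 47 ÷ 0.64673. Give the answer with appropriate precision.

1.8 × 10^2

1.646 × 1.5 × 47 ÷ 0.64673 = 179.430365067…
Multiplication/division keeps the fewest significant figures: 1.646 → 4 s.f., 1.5 → 2 s.f., 47 → 2 s.f., 0.64673 → 5 s.f.; limit is 2.
Rounded to 2 significant figures: 1.8 × 10^2.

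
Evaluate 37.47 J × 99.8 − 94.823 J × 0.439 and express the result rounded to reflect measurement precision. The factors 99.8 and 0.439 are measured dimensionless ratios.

37.47 × 99.8 = 3739.506 → 3.74 × 10^3 J (3 s.f., last digit at the 10^1 place).
94.823 × 0.439 = 41.627297 → 41.6 J (3 s.f., last digit at the 10^-1 place).
Difference: 3697.878703 J; keep the coarser place, 10^1.
Result: 3.70 × 10^3 J.

3.70 × 10^3 J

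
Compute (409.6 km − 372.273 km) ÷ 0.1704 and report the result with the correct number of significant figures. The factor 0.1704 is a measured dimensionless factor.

409.6 km − 372.273 km = 37.327 km; the difference is limited to 1 decimal place (3 s.f.).
Carrying full precision, 37.327 ÷ 0.1704 = 219.055164319… km; 0.1704 has 4 s.f., so the result keeps min(3, 4) = 3 s.f.
Rounded to 3 significant figures: 219 km.

219 km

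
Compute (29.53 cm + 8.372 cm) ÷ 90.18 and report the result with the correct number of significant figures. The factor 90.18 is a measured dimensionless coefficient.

29.53 cm + 8.372 cm = 37.902 cm; the sum is limited to 2 decimal places (4 s.f.).
Carrying full precision, 37.902 ÷ 90.18 = 0.420292747838… cm; 90.18 has 4 s.f., so the result keeps min(4, 4) = 4 s.f.
Rounded to 4 significant figures: 0.4203 cm.

0.4203 cm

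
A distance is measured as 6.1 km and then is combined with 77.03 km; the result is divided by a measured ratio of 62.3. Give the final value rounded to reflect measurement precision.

6.1 km + 77.03 km = 83.13 km; the sum is limited to 1 decimal place (3 s.f.).
Carrying full precision, 83.13 ÷ 62.3 = 1.33434991974… km; 62.3 has 3 s.f., so the result keeps min(3, 3) = 3 s.f.
Rounded to 3 significant figures: 1.33 km.

1.33 km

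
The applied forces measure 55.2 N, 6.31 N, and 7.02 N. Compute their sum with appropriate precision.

68.5 N

55.2 N + 6.31 N + 7.02 N = 68.53 N.
Addition/subtraction keeps the fewest decimal places: 55.2 → 1 decimal place, 6.31 → 2 decimal places, 7.02 → 2 decimal places; limit is 1.
Rounded to 1 decimal place: 68.5 N.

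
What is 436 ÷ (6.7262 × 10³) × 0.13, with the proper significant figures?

436 ÷ (6.7262 × 10³) × 0.13 = 0.00842674913027…
Multiplication/division keeps the fewest significant figures: 436 → 3 s.f., 6.7262 × 10³ → 5 s.f., 0.13 → 2 s.f.; limit is 2.
Rounded to 2 significant figures: 8.4 × 10⁻³.

8.4 × 10⁻³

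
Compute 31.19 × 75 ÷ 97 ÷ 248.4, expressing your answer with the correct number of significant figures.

31.19 × 75 ÷ 97 ÷ 248.4 = 0.0970852632103…
Multiplication/division keeps the fewest significant figures: 31.19 → 4 s.f., 75 → 2 s.f., 97 → 2 s.f., 248.4 → 4 s.f.; limit is 2.
Rounded to 2 significant figures: 0.097.

0.097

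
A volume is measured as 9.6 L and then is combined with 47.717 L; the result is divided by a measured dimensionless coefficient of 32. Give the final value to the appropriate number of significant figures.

9.6 L + 47.717 L = 57.317 L; the sum is limited to 1 decimal place (3 s.f.).
Carrying full precision, 57.317 ÷ 32 = 1.79115625 L; 32 has 2 s.f., so the result keeps min(3, 2) = 2 s.f.
Rounded to 2 significant figures: 1.8 L.

1.8 L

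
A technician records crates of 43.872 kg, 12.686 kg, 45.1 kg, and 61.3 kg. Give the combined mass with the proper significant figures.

43.872 kg + 12.686 kg + 45.1 kg + 61.3 kg = 162.958 kg.
Addition/subtraction keeps the fewest decimal places: 43.872 → 3 decimal places, 12.686 → 3 decimal places, 45.1 → 1 decimal place, 61.3 → 1 decimal place; limit is 1.
Rounded to 1 decimal place: 163.0 kg.

163.0 kg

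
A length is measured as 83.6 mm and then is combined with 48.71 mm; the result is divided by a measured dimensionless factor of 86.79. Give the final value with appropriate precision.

83.6 mm + 48.71 mm = 132.31 mm; the sum is limited to 1 decimal place (4 s.f.).
Carrying full precision, 132.31 ÷ 86.79 = 1.5244843876… mm; 86.79 has 4 s.f., so the result keeps min(4, 4) = 4 s.f.
Rounded to 4 significant figures: 1.524 mm.

1.524 mm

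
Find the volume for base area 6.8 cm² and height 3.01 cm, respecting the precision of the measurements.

20. cm³

volume = 6.8 cm² × 3.01 cm = 20.468 cm³.
6.8 has 2 significant figures; 3.01 has 3.
Division/multiplication keeps the fewest: 2 significant figures.
Rounded: 20. cm³.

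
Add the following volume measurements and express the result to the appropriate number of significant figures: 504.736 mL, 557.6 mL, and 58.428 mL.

504.736 mL + 557.6 mL + 58.428 mL = 1120.764 mL.
Addition/subtraction keeps the fewest decimal places: 504.736 → 3 decimal places, 557.6 → 1 decimal place, 58.428 → 3 decimal places; limit is 1.
Rounded to 1 decimal place: 1.1208 × 10³ mL.

1.1208 × 10³ mL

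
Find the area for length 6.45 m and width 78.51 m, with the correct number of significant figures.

area = 6.45 m × 78.51 m = 506.3895 m².
6.45 has 3 significant figures; 78.51 has 4.
Division/multiplication keeps the fewest: 3 significant figures.
Rounded: 506 m².

506 m²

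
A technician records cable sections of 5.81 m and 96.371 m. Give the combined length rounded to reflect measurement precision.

102.18 m

5.81 m + 96.371 m = 102.181 m.
Addition/subtraction keeps the fewest decimal places: 5.81 → 2 decimal places, 96.371 → 3 decimal places; limit is 2.
Rounded to 2 decimal places: 102.18 m.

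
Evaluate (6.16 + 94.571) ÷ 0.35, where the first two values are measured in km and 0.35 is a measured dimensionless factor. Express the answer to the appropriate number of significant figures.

2.9 × 10² km

6.16 km + 94.571 km = 100.731 km; the sum is limited to 2 decimal places (5 s.f.).
Carrying full precision, 100.731 ÷ 0.35 = 287.802857143… km; 0.35 has 2 s.f., so the result keeps min(5, 2) = 2 s.f.
Rounded to 2 significant figures: 2.9 × 10² km.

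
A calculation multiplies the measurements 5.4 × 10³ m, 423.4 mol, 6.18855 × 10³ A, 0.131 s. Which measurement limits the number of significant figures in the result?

5.4 × 10³ m

5.4 × 10³ m → 2 s.f.; 423.4 mol → 4 s.f.; 6.18855 × 10³ A → 6 s.f.; 0.131 s → 3 s.f.
The fewest is 2 significant figures, from 5.4 × 10³ m.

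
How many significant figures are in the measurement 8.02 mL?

8.02: zeros between nonzero digits are significant.

3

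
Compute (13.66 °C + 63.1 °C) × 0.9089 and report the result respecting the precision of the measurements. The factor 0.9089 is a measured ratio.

69.8 °C

13.66 °C + 63.1 °C = 76.76 °C; the sum is limited to 1 decimal place (3 s.f.).
Carrying full precision, 76.76 × 0.9089 = 69.767164 °C; 0.9089 has 4 s.f., so the result keeps min(3, 4) = 3 s.f.
Rounded to 3 significant figures: 69.8 °C.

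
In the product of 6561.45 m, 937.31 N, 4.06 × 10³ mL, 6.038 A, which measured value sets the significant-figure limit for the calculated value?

6561.45 m → 6 s.f.; 937.31 N → 5 s.f.; 4.06 × 10³ mL → 3 s.f.; 6.038 A → 4 s.f.
The fewest is 3 significant figures, from 4.06 × 10³ mL.

4.06 × 10³ mL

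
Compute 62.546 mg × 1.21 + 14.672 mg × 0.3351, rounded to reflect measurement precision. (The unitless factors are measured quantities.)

62.546 × 1.21 = 75.68066 → 75.7 mg (3 s.f., last digit at the 10^-1 place).
14.672 × 0.3351 = 4.9165872 → 4.917 mg (4 s.f., last digit at the 10^-3 place).
Sum: 80.5972472 mg; keep the coarser place, 10^-1.
Result: 80.6 mg.

80.6 mg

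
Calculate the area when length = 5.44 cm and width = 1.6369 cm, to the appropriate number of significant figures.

8.90 cm²

area = 5.44 cm × 1.6369 cm = 8.904736 cm².
5.44 has 3 significant figures; 1.6369 has 5.
Division/multiplication keeps the fewest: 3 significant figures.
Rounded: 8.90 cm².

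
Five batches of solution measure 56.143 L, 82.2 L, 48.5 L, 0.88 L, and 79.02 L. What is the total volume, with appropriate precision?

266.7 L

56.143 L + 82.2 L + 48.5 L + 0.88 L + 79.02 L = 266.743 L.
Addition/subtraction keeps the fewest decimal places: 56.143 → 3 decimal places, 82.2 → 1 decimal place, 48.5 → 1 decimal place, 0.88 → 2 decimal places, 79.02 → 2 decimal places; limit is 1.
Rounded to 1 decimal place: 266.7 L.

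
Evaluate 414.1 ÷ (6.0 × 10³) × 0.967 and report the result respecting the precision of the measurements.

0.067

414.1 ÷ (6.0 × 10³) × 0.967 = 0.0667391166667…
Multiplication/division keeps the fewest significant figures: 414.1 → 4 s.f., 6.0 × 10³ → 2 s.f., 0.967 → 3 s.f.; limit is 2.
Rounded to 2 significant figures: 0.067.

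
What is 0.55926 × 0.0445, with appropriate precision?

0.55926 × 0.0445 = 0.02488707
Multiplication/division keeps the fewest significant figures: 0.55926 → 5 s.f., 0.0445 → 3 s.f.; limit is 3.
Rounded to 3 significant figures: 0.0249.

0.0249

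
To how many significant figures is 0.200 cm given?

3

0.200: leading zeros are not significant; trailing zeros after a decimal point are significant.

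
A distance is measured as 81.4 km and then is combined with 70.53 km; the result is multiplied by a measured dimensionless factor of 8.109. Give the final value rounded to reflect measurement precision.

81.4 km + 70.53 km = 151.93 km; the sum is limited to 1 decimal place (4 s.f.).
Carrying full precision, 151.93 × 8.109 = 1232.00037 km; 8.109 has 4 s.f., so the result keeps min(4, 4) = 4 s.f.
Rounded to 4 significant figures: 1232 km.

1232 km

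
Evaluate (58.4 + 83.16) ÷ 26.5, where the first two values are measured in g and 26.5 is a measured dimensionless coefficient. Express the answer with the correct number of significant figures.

58.4 g + 83.16 g = 141.56 g; the sum is limited to 1 decimal place (4 s.f.).
Carrying full precision, 141.56 ÷ 26.5 = 5.34188679245… g; 26.5 has 3 s.f., so the result keeps min(4, 3) = 3 s.f.
Rounded to 3 significant figures: 5.34 g.

5.34 g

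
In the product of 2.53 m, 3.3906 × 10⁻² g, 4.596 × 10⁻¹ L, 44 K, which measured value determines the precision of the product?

44 K

2.53 m → 3 s.f.; 3.3906 × 10⁻² g → 5 s.f.; 4.596 × 10⁻¹ L → 4 s.f.; 44 K → 2 s.f.
The fewest is 2 significant figures, from 44 K.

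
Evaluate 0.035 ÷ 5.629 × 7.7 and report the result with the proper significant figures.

0.048

0.035 ÷ 5.629 × 7.7 = 0.0478770651981…
Multiplication/division keeps the fewest significant figures: 0.035 → 2 s.f., 5.629 → 4 s.f., 7.7 → 2 s.f.; limit is 2.
Rounded to 2 significant figures: 0.048.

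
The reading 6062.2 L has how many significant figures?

5

6062.2: zeros between nonzero digits are significant.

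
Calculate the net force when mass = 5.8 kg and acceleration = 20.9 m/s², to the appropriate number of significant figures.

net force = 5.8 kg × 20.9 m/s² = 121.22 N.
5.8 has 2 significant figures; 20.9 has 3.
Division/multiplication keeps the fewest: 2 significant figures.
Rounded: 1.2 × 10^2 N.

1.2 × 10^2 N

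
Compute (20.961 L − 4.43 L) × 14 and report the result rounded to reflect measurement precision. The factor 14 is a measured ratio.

20.961 L − 4.43 L = 16.531 L; the difference is limited to 2 decimal places (4 s.f.).
Carrying full precision, 16.531 × 14 = 231.434 L; 14 has 2 s.f., so the result keeps min(4, 2) = 2 s.f.
Rounded to 2 significant figures: 2.3 × 10^2 L.

2.3 × 10^2 L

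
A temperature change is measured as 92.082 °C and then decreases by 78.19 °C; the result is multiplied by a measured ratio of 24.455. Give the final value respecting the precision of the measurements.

339.7 °C

92.082 °C − 78.19 °C = 13.892 °C; the difference is limited to 2 decimal places (4 s.f.).
Carrying full precision, 13.892 × 24.455 = 339.72886 °C; 24.455 has 5 s.f., so the result keeps min(4, 5) = 4 s.f.
Rounded to 4 significant figures: 339.7 °C.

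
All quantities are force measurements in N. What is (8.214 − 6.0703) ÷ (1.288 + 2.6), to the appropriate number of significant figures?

0.55

8.214 − 6.0703 = 2.1437, limited to 3 d.p. → 4 s.f.; 1.288 + 2.6 = 3.888, limited to 1 d.p. → 2 s.f.
Carrying full precision, 2.1437 ÷ 3.888 = 0.551363168724…; keep min(4, 2) = 2 s.f.
Rounded to 2 significant figures: 0.55.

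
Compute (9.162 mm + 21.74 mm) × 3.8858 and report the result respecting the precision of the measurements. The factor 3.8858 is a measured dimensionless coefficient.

9.162 mm + 21.74 mm = 30.902 mm; the sum is limited to 2 decimal places (4 s.f.).
Carrying full precision, 30.902 × 3.8858 = 120.0789916 mm; 3.8858 has 5 s.f., so the result keeps min(4, 5) = 4 s.f.
Rounded to 4 significant figures: 120.1 mm.

120.1 mm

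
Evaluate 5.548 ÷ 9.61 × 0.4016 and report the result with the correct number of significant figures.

0.232

5.548 ÷ 9.61 × 0.4016 = 0.231849823101…
Multiplication/division keeps the fewest significant figures: 5.548 → 4 s.f., 9.61 → 3 s.f., 0.4016 → 4 s.f.; limit is 3.
Rounded to 3 significant figures: 0.232.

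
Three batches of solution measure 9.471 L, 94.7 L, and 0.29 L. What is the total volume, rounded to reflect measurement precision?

104.5 L

9.471 L + 94.7 L + 0.29 L = 104.461 L.
Addition/subtraction keeps the fewest decimal places: 9.471 → 3 decimal places, 94.7 → 1 decimal place, 0.29 → 2 decimal places; limit is 1.
Rounded to 1 decimal place: 104.5 L.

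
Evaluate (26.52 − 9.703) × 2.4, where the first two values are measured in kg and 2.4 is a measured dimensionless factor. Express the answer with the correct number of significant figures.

26.52 kg − 9.703 kg = 16.817 kg; the difference is limited to 2 decimal places (4 s.f.).
Carrying full precision, 16.817 × 2.4 = 40.3608 kg; 2.4 has 2 s.f., so the result keeps min(4, 2) = 2 s.f.
Rounded to 2 significant figures: 4.0 × 10¹ kg.

4.0 × 10¹ kg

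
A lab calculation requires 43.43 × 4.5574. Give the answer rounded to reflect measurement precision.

43.43 × 4.5574 = 197.927882
Multiplication/division keeps the fewest significant figures: 43.43 → 4 s.f., 4.5574 → 5 s.f.; limit is 4.
Rounded to 4 significant figures: 197.9.

197.9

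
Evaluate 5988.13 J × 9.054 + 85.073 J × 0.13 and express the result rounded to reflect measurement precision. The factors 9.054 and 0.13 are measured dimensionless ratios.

5.423 × 10^4 J

5988.13 × 9.054 = 54216.52902 → 5.422 × 10^4 J (4 s.f., last digit at the 10^1 place).
85.073 × 0.13 = 11.05949 → 11 J (2 s.f., last digit at the 10^0 place).
Sum: 54227.58851 J; keep the coarser place, 10^1.
Result: 5.423 × 10^4 J.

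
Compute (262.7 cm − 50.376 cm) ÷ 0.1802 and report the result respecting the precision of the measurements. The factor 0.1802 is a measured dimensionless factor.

262.7 cm − 50.376 cm = 212.324 cm; the difference is limited to 1 decimal place (4 s.f.).
Carrying full precision, 212.324 ÷ 0.1802 = 1178.26859046… cm; 0.1802 has 4 s.f., so the result keeps min(4, 4) = 4 s.f.
Rounded to 4 significant figures: 1178 cm.

1178 cm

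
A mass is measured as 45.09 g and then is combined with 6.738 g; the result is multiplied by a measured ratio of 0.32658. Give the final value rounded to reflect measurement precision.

45.09 g + 6.738 g = 51.828 g; the sum is limited to 2 decimal places (4 s.f.).
Carrying full precision, 51.828 × 0.32658 = 16.92598824 g; 0.32658 has 5 s.f., so the result keeps min(4, 5) = 4 s.f.
Rounded to 4 significant figures: 16.93 g.

16.93 g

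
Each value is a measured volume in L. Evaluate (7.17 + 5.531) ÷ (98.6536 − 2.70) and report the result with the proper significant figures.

0.1324

7.17 + 5.531 = 12.701, limited to 2 d.p. → 4 s.f.; 98.6536 − 2.70 = 95.9536, limited to 2 d.p. → 4 s.f.
Carrying full precision, 12.701 ÷ 95.9536 = 0.132366060262…; keep min(4, 4) = 4 s.f.
Rounded to 4 significant figures: 0.1324.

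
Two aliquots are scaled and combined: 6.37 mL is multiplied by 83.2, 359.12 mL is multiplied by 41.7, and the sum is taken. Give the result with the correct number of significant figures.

1.55 × 10^4 mL

6.37 × 83.2 = 529.984 → 530. mL (3 s.f., last digit at the 10^0 place).
359.12 × 41.7 = 14975.304 → 1.50 × 10^4 mL (3 s.f., last digit at the 10^2 place).
Sum: 15505.288 mL; keep the coarser place, 10^2.
Result: 1.55 × 10^4 mL.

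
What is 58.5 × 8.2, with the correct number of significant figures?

4.8 × 10^2

58.5 × 8.2 = 479.7
Multiplication/division keeps the fewest significant figures: 58.5 → 3 s.f., 8.2 → 2 s.f.; limit is 2.
Rounded to 2 significant figures: 4.8 × 10^2.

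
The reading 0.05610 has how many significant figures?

0.05610: leading zeros are not significant; trailing zeros after a decimal point are significant.

4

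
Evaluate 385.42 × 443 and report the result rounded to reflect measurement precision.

1.71 × 10^5

385.42 × 443 = 170741.06
Multiplication/division keeps the fewest significant figures: 385.42 → 5 s.f., 443 → 3 s.f.; limit is 3.
Rounded to 3 significant figures: 1.71 × 10^5.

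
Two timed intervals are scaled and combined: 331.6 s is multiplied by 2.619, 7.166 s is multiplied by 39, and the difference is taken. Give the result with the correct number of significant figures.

5.9 × 10² s

331.6 × 2.619 = 868.4604 → 868.5 s (4 s.f., last digit at the 10^-1 place).
7.166 × 39 = 279.474 → 2.8 × 10² s (2 s.f., last digit at the 10^1 place).
Difference: 588.9864 s; keep the coarser place, 10^1.
Result: 5.9 × 10² s.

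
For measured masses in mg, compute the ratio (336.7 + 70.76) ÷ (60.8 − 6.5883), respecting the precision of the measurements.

336.7 + 70.76 = 407.46, limited to 1 d.p. → 4 s.f.; 60.8 − 6.5883 = 54.2117, limited to 1 d.p. → 3 s.f.
Carrying full precision, 407.46 ÷ 54.2117 = 7.51608970019…; keep min(4, 3) = 3 s.f.
Rounded to 3 significant figures: 7.52.

7.52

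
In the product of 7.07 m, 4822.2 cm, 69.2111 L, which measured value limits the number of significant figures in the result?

7.07 m

7.07 m → 3 s.f.; 4822.2 cm → 5 s.f.; 69.2111 L → 6 s.f.
The fewest is 3 significant figures, from 7.07 m.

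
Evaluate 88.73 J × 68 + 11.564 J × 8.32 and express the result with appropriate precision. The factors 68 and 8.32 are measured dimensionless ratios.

6.1 × 10^3 J

88.73 × 68 = 6033.64 → 6.0 × 10^3 J (2 s.f., last digit at the 10^2 place).
11.564 × 8.32 = 96.21248 → 96.2 J (3 s.f., last digit at the 10^-1 place).
Sum: 6129.85248 J; keep the coarser place, 10^2.
Result: 6.1 × 10^3 J.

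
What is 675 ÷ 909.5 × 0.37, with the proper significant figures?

0.27

675 ÷ 909.5 × 0.37 = 0.274601429357…
Multiplication/division keeps the fewest significant figures: 675 → 3 s.f., 909.5 → 4 s.f., 0.37 → 2 s.f.; limit is 2.
Rounded to 2 significant figures: 0.27.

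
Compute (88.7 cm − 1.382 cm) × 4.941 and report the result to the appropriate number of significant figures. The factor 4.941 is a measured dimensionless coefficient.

431 cm

88.7 cm − 1.382 cm = 87.318 cm; the difference is limited to 1 decimal place (3 s.f.).
Carrying full precision, 87.318 × 4.941 = 431.438238 cm; 4.941 has 4 s.f., so the result keeps min(3, 4) = 3 s.f.
Rounded to 3 significant figures: 431 cm.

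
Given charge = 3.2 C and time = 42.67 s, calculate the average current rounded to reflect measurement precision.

0.075 A

average current = 3.2 C ÷ 42.67 s = 0.0749941410827… A.
3.2 has 2 significant figures; 42.67 has 4.
Division/multiplication keeps the fewest: 2 significant figures.
Rounded: 0.075 A.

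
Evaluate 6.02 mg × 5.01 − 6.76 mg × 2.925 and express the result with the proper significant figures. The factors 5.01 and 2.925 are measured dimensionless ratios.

6.02 × 5.01 = 30.1602 → 30.2 mg (3 s.f., last digit at the 10^-1 place).
6.76 × 2.925 = 19.773 → 19.8 mg (3 s.f., last digit at the 10^-1 place).
Difference: 10.3872 mg; keep the coarser place, 10^-1.
Result: 10.4 mg.

10.4 mg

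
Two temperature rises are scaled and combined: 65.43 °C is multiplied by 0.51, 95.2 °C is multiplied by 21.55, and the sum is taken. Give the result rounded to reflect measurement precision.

65.43 × 0.51 = 33.3693 → 33 °C (2 s.f., last digit at the 10^0 place).
95.2 × 21.55 = 2051.56 → 2.05 × 10³ °C (3 s.f., last digit at the 10^1 place).
Sum: 2084.9293 °C; keep the coarser place, 10^1.
Result: 2.08 × 10³ °C.

2.08 × 10³ °C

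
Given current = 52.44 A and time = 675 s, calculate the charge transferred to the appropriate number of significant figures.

charge transferred = 52.44 A × 675 s = 35397 C.
52.44 has 4 significant figures; 675 has 3.
Division/multiplication keeps the fewest: 3 significant figures.
Rounded: 3.54 × 10^4 C.

3.54 × 10^4 C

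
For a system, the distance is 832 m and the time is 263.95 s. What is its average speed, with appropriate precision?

average speed = 832 m ÷ 263.95 s = 3.15211214245… m/s.
832 has 3 significant figures; 263.95 has 5.
Division/multiplication keeps the fewest: 3 significant figures.
Rounded: 3.15 m/s.

3.15 m/s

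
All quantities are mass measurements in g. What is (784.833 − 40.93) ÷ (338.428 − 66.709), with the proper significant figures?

784.833 − 40.93 = 743.903, limited to 2 d.p. → 5 s.f.; 338.428 − 66.709 = 271.719, limited to 3 d.p. → 6 s.f.
Carrying full precision, 743.903 ÷ 271.719 = 2.73776585369…; keep min(5, 6) = 5 s.f.
Rounded to 5 significant figures: 2.7378.

2.7378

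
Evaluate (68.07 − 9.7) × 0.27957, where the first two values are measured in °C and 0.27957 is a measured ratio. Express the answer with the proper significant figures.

68.07 °C − 9.7 °C = 58.37 °C; the difference is limited to 1 decimal place (3 s.f.).
Carrying full precision, 58.37 × 0.27957 = 16.3185009 °C; 0.27957 has 5 s.f., so the result keeps min(3, 5) = 3 s.f.
Rounded to 3 significant figures: 16.3 °C.

16.3 °C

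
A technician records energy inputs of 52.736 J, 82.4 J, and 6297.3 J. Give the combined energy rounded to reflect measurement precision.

52.736 J + 82.4 J + 6297.3 J = 6432.436 J.
Addition/subtraction keeps the fewest decimal places: 52.736 → 3 decimal places, 82.4 → 1 decimal place, 6297.3 → 1 decimal place; limit is 1.
Rounded to 1 decimal place: 6432.4 J.

6432.4 J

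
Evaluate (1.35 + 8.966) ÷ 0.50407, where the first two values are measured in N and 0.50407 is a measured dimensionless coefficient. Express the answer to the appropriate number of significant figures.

1.35 N + 8.966 N = 10.316 N; the sum is limited to 2 decimal places (4 s.f.).
Carrying full precision, 10.316 ÷ 0.50407 = 20.46541155… N; 0.50407 has 5 s.f., so the result keeps min(4, 5) = 4 s.f.
Rounded to 4 significant figures: 20.47 N.

20.47 N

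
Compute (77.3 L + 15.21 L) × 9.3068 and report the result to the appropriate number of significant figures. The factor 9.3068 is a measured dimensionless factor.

861 L

77.3 L + 15.21 L = 92.51 L; the sum is limited to 1 decimal place (3 s.f.).
Carrying full precision, 92.51 × 9.3068 = 860.972068 L; 9.3068 has 5 s.f., so the result keeps min(3, 5) = 3 s.f.
Rounded to 3 significant figures: 861 L.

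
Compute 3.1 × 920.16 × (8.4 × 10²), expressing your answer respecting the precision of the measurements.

2.4 × 10⁶

3.1 × 920.16 × (8.4 × 10²) = 2396096.64
Multiplication/division keeps the fewest significant figures: 3.1 → 2 s.f., 920.16 → 5 s.f., 8.4 × 10² → 2 s.f.; limit is 2.
Rounded to 2 significant figures: 2.4 × 10⁶.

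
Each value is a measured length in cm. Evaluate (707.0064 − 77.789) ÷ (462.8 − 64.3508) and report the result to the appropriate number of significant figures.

1.579

707.0064 − 77.789 = 629.2174, limited to 3 d.p. → 6 s.f.; 462.8 − 64.3508 = 398.4492, limited to 1 d.p. → 4 s.f.
Carrying full precision, 629.2174 ÷ 398.4492 = 1.5791659263…; keep min(6, 4) = 4 s.f.
Rounded to 4 significant figures: 1.579.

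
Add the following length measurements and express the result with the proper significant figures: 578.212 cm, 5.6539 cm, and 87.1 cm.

578.212 cm + 5.6539 cm + 87.1 cm = 670.9659 cm.
Addition/subtraction keeps the fewest decimal places: 578.212 → 3 decimal places, 5.6539 → 4 decimal places, 87.1 → 1 decimal place; limit is 1.
Rounded to 1 decimal place: 671.0 cm.

671.0 cm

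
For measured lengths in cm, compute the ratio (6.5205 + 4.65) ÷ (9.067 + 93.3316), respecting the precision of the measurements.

0.1091

6.5205 + 4.65 = 11.1705, limited to 2 d.p. → 4 s.f.; 9.067 + 93.3316 = 102.3986, limited to 3 d.p. → 6 s.f.
Carrying full precision, 11.1705 ÷ 102.3986 = 0.109088405506…; keep min(4, 6) = 4 s.f.
Rounded to 4 significant figures: 0.1091.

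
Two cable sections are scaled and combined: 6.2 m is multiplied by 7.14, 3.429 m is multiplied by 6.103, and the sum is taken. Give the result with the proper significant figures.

65 m

6.2 × 7.14 = 44.268 → 44 m (2 s.f., last digit at the 10^0 place).
3.429 × 6.103 = 20.927187 → 20.93 m (4 s.f., last digit at the 10^-2 place).
Sum: 65.195187 m; keep the coarser place, 10^0.
Result: 65 m.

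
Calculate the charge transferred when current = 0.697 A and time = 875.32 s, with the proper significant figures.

6.10 × 10² C

charge transferred = 0.697 A × 875.32 s = 610.09804 C.
0.697 has 3 significant figures; 875.32 has 5.
Division/multiplication keeps the fewest: 3 significant figures.
Rounded: 6.10 × 10² C.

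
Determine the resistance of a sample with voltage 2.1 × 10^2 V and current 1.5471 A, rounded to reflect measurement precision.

1.4 × 10^2 Ω

resistance = 2.1 × 10^2 V ÷ 1.5471 A = 135.737832073… Ω.
2.1 × 10^2 has 2 significant figures; 1.5471 has 5.
Division/multiplication keeps the fewest: 2 significant figures.
Rounded: 1.4 × 10^2 Ω.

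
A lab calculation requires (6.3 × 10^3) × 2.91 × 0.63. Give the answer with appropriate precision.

1.2 × 10^4

(6.3 × 10^3) × 2.91 × 0.63 = 11549.79
Multiplication/division keeps the fewest significant figures: 6.3 × 10^3 → 2 s.f., 2.91 → 3 s.f., 0.63 → 2 s.f.; limit is 2.
Rounded to 2 significant figures: 1.2 × 10^4.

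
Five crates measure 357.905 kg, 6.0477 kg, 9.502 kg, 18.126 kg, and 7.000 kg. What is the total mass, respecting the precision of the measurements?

357.905 kg + 6.0477 kg + 9.502 kg + 18.126 kg + 7.000 kg = 398.5807 kg.
Addition/subtraction keeps the fewest decimal places: 357.905 → 3 decimal places, 6.0477 → 4 decimal places, 9.502 → 3 decimal places, 18.126 → 3 decimal places, 7.000 → 3 decimal places; limit is 3.
Rounded to 3 decimal places: 398.581 kg.

398.581 kg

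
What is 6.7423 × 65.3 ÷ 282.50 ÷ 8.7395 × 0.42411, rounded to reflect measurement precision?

6.7423 × 65.3 ÷ 282.50 ÷ 8.7395 × 0.42411 = 0.0756301092541…
Multiplication/division keeps the fewest significant figures: 6.7423 → 5 s.f., 65.3 → 3 s.f., 282.50 → 5 s.f., 8.7395 → 5 s.f., 0.42411 → 5 s.f.; limit is 3.
Rounded to 3 significant figures: 0.0756.

0.0756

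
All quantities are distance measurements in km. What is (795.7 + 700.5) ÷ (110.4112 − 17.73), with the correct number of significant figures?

795.7 + 700.5 = 1496.2, limited to 1 d.p. → 5 s.f.; 110.4112 − 17.73 = 92.6812, limited to 2 d.p. → 4 s.f.
Carrying full precision, 1496.2 ÷ 92.6812 = 16.1435113054…; keep min(5, 4) = 4 s.f.
Rounded to 4 significant figures: 16.14.

16.14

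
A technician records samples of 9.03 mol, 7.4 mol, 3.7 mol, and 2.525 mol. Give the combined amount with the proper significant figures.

9.03 mol + 7.4 mol + 3.7 mol + 2.525 mol = 22.655 mol.
Addition/subtraction keeps the fewest decimal places: 9.03 → 2 decimal places, 7.4 → 1 decimal place, 3.7 → 1 decimal place, 2.525 → 3 decimal places; limit is 1.
Rounded to 1 decimal place: 22.7 mol.

22.7 mol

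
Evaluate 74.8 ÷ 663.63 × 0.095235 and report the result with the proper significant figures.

0.0107

74.8 ÷ 663.63 × 0.095235 = 0.0107342615614…
Multiplication/division keeps the fewest significant figures: 74.8 → 3 s.f., 663.63 → 5 s.f., 0.095235 → 5 s.f.; limit is 3.
Rounded to 3 significant figures: 0.0107.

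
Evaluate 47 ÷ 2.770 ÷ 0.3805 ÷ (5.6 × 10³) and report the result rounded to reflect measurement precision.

47 ÷ 2.770 ÷ 0.3805 ÷ (5.6 × 10³) = 0.00796297588946…
Multiplication/division keeps the fewest significant figures: 47 → 2 s.f., 2.770 → 4 s.f., 0.3805 → 4 s.f., 5.6 × 10³ → 2 s.f.; limit is 2.
Rounded to 2 significant figures: 0.0080.

0.0080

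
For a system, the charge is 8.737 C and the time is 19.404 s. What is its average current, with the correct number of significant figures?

4.503 × 10^-1 A

average current = 8.737 C ÷ 19.404 s = 0.450267985982… A.
8.737 has 4 significant figures; 19.404 has 5.
Division/multiplication keeps the fewest: 4 significant figures.
Rounded: 4.503 × 10^-1 A.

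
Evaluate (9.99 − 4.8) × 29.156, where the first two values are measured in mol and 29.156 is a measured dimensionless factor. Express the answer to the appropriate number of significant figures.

1.5 × 10² mol

9.99 mol − 4.8 mol = 5.19 mol; the difference is limited to 1 decimal place (2 s.f.).
Carrying full precision, 5.19 × 29.156 = 151.31964 mol; 29.156 has 5 s.f., so the result keeps min(2, 5) = 2 s.f.
Rounded to 2 significant figures: 1.5 × 10² mol.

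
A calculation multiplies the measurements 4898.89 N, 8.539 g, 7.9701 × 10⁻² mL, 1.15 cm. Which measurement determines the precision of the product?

4898.89 N → 6 s.f.; 8.539 g → 4 s.f.; 7.9701 × 10⁻² mL → 5 s.f.; 1.15 cm → 3 s.f.
The fewest is 3 significant figures, from 1.15 cm.

1.15 cm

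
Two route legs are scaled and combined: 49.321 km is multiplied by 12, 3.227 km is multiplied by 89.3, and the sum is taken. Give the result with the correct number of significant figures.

8.8 × 10^2 km

49.321 × 12 = 591.852 → 5.9 × 10^2 km (2 s.f., last digit at the 10^1 place).
3.227 × 89.3 = 288.1711 → 288 km (3 s.f., last digit at the 10^0 place).
Sum: 880.0231 km; keep the coarser place, 10^1.
Result: 8.8 × 10^2 km.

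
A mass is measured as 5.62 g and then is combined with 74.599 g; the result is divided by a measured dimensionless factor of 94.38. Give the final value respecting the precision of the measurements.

5.62 g + 74.599 g = 80.219 g; the sum is limited to 2 decimal places (4 s.f.).
Carrying full precision, 80.219 ÷ 94.38 = 0.849957618139… g; 94.38 has 4 s.f., so the result keeps min(4, 4) = 4 s.f.
Rounded to 4 significant figures: 0.8500 g.

0.8500 g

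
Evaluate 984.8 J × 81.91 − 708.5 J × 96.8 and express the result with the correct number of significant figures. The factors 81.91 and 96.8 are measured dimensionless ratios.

1.21 × 10⁴ J

984.8 × 81.91 = 80664.968 → 8.066 × 10⁴ J (4 s.f., last digit at the 10^1 place).
708.5 × 96.8 = 68582.8 → 6.86 × 10⁴ J (3 s.f., last digit at the 10^2 place).
Difference: 12082.168 J; keep the coarser place, 10^2.
Result: 1.21 × 10⁴ J.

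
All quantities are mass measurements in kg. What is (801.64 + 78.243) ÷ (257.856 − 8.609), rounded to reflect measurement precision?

3.5302

801.64 + 78.243 = 879.883, limited to 2 d.p. → 5 s.f.; 257.856 − 8.609 = 249.247, limited to 3 d.p. → 6 s.f.
Carrying full precision, 879.883 ÷ 249.247 = 3.53016485655…; keep min(5, 6) = 5 s.f.
Rounded to 5 significant figures: 3.5302.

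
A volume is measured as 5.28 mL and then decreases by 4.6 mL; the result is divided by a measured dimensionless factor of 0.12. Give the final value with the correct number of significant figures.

5.28 mL − 4.6 mL = 0.68 mL; the difference is limited to 1 decimal place (1 s.f.).
Carrying full precision, 0.68 ÷ 0.12 = 5.66666666667… mL; 0.12 has 2 s.f., so the result keeps min(1, 2) = 1 s.f.
Rounded to 1 significant figure: 6 mL.

6 mL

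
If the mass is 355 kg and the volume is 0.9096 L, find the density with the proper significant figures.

390. kg/L

density = 355 kg ÷ 0.9096 L = 390.281442392… kg/L.
355 has 3 significant figures; 0.9096 has 4.
Division/multiplication keeps the fewest: 3 significant figures.
Rounded: 390. kg/L.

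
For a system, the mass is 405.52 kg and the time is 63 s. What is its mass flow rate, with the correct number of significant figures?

6.4 kg/s

mass flow rate = 405.52 kg ÷ 63 s = 6.43682539683… kg/s.
405.52 has 5 significant figures; 63 has 2.
Division/multiplication keeps the fewest: 2 significant figures.
Rounded: 6.4 kg/s.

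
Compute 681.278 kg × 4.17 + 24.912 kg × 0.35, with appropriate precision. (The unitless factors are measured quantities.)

2.85 × 10³ kg

681.278 × 4.17 = 2840.92926 → 2.84 × 10³ kg (3 s.f., last digit at the 10^1 place).
24.912 × 0.35 = 8.7192 → 8.7 kg (2 s.f., last digit at the 10^-1 place).
Sum: 2849.64846 kg; keep the coarser place, 10^1.
Result: 2.85 × 10³ kg.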